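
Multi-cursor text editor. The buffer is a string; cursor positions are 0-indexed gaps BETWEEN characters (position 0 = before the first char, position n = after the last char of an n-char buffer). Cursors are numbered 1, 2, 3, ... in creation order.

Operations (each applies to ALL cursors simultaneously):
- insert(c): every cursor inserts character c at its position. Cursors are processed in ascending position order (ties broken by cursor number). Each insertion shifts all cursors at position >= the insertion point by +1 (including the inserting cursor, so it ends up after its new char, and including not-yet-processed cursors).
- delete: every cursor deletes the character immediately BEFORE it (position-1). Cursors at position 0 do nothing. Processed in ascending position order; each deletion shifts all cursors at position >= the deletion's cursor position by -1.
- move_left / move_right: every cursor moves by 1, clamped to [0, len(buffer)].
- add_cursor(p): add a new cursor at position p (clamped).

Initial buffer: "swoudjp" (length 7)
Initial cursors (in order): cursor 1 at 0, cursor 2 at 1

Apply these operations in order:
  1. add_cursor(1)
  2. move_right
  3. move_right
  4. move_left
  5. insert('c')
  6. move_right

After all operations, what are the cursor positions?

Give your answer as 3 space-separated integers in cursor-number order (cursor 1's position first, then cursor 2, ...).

After op 1 (add_cursor(1)): buffer="swoudjp" (len 7), cursors c1@0 c2@1 c3@1, authorship .......
After op 2 (move_right): buffer="swoudjp" (len 7), cursors c1@1 c2@2 c3@2, authorship .......
After op 3 (move_right): buffer="swoudjp" (len 7), cursors c1@2 c2@3 c3@3, authorship .......
After op 4 (move_left): buffer="swoudjp" (len 7), cursors c1@1 c2@2 c3@2, authorship .......
After op 5 (insert('c')): buffer="scwccoudjp" (len 10), cursors c1@2 c2@5 c3@5, authorship .1.23.....
After op 6 (move_right): buffer="scwccoudjp" (len 10), cursors c1@3 c2@6 c3@6, authorship .1.23.....

Answer: 3 6 6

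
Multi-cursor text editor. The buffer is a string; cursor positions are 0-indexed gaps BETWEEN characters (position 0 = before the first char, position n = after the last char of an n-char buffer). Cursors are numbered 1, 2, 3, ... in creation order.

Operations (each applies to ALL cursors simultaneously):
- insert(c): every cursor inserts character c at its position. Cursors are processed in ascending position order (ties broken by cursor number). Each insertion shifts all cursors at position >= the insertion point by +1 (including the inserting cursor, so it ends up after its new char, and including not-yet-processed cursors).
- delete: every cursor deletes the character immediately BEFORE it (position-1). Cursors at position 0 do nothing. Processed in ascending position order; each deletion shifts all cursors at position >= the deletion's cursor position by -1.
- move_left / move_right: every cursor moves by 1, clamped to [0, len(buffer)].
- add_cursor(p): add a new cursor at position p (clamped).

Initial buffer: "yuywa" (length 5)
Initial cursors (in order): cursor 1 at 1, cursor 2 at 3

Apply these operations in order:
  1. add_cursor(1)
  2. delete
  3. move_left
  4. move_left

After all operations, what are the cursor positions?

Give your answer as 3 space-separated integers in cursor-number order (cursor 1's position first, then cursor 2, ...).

After op 1 (add_cursor(1)): buffer="yuywa" (len 5), cursors c1@1 c3@1 c2@3, authorship .....
After op 2 (delete): buffer="uwa" (len 3), cursors c1@0 c3@0 c2@1, authorship ...
After op 3 (move_left): buffer="uwa" (len 3), cursors c1@0 c2@0 c3@0, authorship ...
After op 4 (move_left): buffer="uwa" (len 3), cursors c1@0 c2@0 c3@0, authorship ...

Answer: 0 0 0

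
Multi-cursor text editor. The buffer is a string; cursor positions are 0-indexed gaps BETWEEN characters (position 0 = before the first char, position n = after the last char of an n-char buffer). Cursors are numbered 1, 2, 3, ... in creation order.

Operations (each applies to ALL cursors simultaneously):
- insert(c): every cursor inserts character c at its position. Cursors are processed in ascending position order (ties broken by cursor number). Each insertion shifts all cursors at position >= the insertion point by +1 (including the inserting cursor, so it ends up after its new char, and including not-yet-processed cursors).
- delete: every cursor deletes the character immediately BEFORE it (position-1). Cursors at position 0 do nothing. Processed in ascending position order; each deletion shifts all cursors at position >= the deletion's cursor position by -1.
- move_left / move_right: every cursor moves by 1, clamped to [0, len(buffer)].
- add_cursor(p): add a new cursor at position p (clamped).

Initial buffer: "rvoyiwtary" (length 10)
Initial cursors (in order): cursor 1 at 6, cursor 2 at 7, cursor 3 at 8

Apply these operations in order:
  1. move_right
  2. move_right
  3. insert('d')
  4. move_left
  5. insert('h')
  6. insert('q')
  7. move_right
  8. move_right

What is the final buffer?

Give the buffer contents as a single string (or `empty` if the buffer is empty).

Answer: rvoyiwtahqdrhqdyhqd

Derivation:
After op 1 (move_right): buffer="rvoyiwtary" (len 10), cursors c1@7 c2@8 c3@9, authorship ..........
After op 2 (move_right): buffer="rvoyiwtary" (len 10), cursors c1@8 c2@9 c3@10, authorship ..........
After op 3 (insert('d')): buffer="rvoyiwtadrdyd" (len 13), cursors c1@9 c2@11 c3@13, authorship ........1.2.3
After op 4 (move_left): buffer="rvoyiwtadrdyd" (len 13), cursors c1@8 c2@10 c3@12, authorship ........1.2.3
After op 5 (insert('h')): buffer="rvoyiwtahdrhdyhd" (len 16), cursors c1@9 c2@12 c3@15, authorship ........11.22.33
After op 6 (insert('q')): buffer="rvoyiwtahqdrhqdyhqd" (len 19), cursors c1@10 c2@14 c3@18, authorship ........111.222.333
After op 7 (move_right): buffer="rvoyiwtahqdrhqdyhqd" (len 19), cursors c1@11 c2@15 c3@19, authorship ........111.222.333
After op 8 (move_right): buffer="rvoyiwtahqdrhqdyhqd" (len 19), cursors c1@12 c2@16 c3@19, authorship ........111.222.333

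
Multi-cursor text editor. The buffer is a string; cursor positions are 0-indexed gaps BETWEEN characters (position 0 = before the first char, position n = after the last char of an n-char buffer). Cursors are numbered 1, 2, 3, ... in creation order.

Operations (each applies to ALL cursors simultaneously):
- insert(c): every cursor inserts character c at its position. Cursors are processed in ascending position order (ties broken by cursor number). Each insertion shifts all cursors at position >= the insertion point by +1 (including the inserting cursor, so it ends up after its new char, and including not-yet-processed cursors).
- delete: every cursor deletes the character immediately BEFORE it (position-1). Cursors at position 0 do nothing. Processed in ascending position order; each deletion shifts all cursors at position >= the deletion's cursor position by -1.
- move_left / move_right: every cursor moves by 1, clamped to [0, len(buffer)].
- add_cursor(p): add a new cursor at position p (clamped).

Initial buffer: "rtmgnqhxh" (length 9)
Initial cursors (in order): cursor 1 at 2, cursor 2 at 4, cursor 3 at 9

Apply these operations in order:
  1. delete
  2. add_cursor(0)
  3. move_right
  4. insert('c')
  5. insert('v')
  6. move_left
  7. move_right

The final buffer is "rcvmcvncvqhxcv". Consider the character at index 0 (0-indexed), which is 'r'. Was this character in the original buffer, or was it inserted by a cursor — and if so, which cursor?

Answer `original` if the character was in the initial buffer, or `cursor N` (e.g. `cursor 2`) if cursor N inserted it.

Answer: original

Derivation:
After op 1 (delete): buffer="rmnqhx" (len 6), cursors c1@1 c2@2 c3@6, authorship ......
After op 2 (add_cursor(0)): buffer="rmnqhx" (len 6), cursors c4@0 c1@1 c2@2 c3@6, authorship ......
After op 3 (move_right): buffer="rmnqhx" (len 6), cursors c4@1 c1@2 c2@3 c3@6, authorship ......
After op 4 (insert('c')): buffer="rcmcncqhxc" (len 10), cursors c4@2 c1@4 c2@6 c3@10, authorship .4.1.2...3
After op 5 (insert('v')): buffer="rcvmcvncvqhxcv" (len 14), cursors c4@3 c1@6 c2@9 c3@14, authorship .44.11.22...33
After op 6 (move_left): buffer="rcvmcvncvqhxcv" (len 14), cursors c4@2 c1@5 c2@8 c3@13, authorship .44.11.22...33
After op 7 (move_right): buffer="rcvmcvncvqhxcv" (len 14), cursors c4@3 c1@6 c2@9 c3@14, authorship .44.11.22...33
Authorship (.=original, N=cursor N): . 4 4 . 1 1 . 2 2 . . . 3 3
Index 0: author = original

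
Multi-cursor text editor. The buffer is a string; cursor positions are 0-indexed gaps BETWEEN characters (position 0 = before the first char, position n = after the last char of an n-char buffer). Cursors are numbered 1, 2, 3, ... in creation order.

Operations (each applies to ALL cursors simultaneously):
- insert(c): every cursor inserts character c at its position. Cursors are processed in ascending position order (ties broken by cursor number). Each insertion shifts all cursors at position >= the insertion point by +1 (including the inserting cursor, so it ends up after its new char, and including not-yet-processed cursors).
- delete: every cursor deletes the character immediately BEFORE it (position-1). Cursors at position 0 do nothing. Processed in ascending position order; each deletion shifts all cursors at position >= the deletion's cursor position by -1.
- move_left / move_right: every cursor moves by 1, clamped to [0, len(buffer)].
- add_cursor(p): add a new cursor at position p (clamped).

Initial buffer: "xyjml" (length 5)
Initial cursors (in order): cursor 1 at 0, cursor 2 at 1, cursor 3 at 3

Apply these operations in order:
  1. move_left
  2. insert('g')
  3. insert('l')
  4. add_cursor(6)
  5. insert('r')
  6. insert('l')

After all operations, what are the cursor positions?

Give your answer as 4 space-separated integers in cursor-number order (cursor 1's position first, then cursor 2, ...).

After op 1 (move_left): buffer="xyjml" (len 5), cursors c1@0 c2@0 c3@2, authorship .....
After op 2 (insert('g')): buffer="ggxygjml" (len 8), cursors c1@2 c2@2 c3@5, authorship 12..3...
After op 3 (insert('l')): buffer="ggllxygljml" (len 11), cursors c1@4 c2@4 c3@8, authorship 1212..33...
After op 4 (add_cursor(6)): buffer="ggllxygljml" (len 11), cursors c1@4 c2@4 c4@6 c3@8, authorship 1212..33...
After op 5 (insert('r')): buffer="ggllrrxyrglrjml" (len 15), cursors c1@6 c2@6 c4@9 c3@12, authorship 121212..4333...
After op 6 (insert('l')): buffer="ggllrrllxyrlglrljml" (len 19), cursors c1@8 c2@8 c4@12 c3@16, authorship 12121212..443333...

Answer: 8 8 16 12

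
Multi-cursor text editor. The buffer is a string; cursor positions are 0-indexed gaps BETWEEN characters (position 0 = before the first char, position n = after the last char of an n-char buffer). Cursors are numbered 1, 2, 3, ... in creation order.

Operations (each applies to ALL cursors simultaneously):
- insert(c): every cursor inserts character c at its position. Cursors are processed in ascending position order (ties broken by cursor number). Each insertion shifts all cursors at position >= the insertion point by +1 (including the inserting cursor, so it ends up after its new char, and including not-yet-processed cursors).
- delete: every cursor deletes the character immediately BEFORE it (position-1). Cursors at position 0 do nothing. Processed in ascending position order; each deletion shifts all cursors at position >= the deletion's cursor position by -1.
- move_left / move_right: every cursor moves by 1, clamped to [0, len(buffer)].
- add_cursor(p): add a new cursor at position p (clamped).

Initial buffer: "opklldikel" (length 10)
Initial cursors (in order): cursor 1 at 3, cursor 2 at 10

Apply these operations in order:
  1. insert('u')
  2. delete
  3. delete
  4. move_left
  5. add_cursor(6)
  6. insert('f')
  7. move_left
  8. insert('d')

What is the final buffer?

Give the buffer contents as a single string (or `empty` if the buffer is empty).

Answer: odfplldidfkdfe

Derivation:
After op 1 (insert('u')): buffer="opkulldikelu" (len 12), cursors c1@4 c2@12, authorship ...1.......2
After op 2 (delete): buffer="opklldikel" (len 10), cursors c1@3 c2@10, authorship ..........
After op 3 (delete): buffer="oplldike" (len 8), cursors c1@2 c2@8, authorship ........
After op 4 (move_left): buffer="oplldike" (len 8), cursors c1@1 c2@7, authorship ........
After op 5 (add_cursor(6)): buffer="oplldike" (len 8), cursors c1@1 c3@6 c2@7, authorship ........
After op 6 (insert('f')): buffer="ofplldifkfe" (len 11), cursors c1@2 c3@8 c2@10, authorship .1.....3.2.
After op 7 (move_left): buffer="ofplldifkfe" (len 11), cursors c1@1 c3@7 c2@9, authorship .1.....3.2.
After op 8 (insert('d')): buffer="odfplldidfkdfe" (len 14), cursors c1@2 c3@9 c2@12, authorship .11.....33.22.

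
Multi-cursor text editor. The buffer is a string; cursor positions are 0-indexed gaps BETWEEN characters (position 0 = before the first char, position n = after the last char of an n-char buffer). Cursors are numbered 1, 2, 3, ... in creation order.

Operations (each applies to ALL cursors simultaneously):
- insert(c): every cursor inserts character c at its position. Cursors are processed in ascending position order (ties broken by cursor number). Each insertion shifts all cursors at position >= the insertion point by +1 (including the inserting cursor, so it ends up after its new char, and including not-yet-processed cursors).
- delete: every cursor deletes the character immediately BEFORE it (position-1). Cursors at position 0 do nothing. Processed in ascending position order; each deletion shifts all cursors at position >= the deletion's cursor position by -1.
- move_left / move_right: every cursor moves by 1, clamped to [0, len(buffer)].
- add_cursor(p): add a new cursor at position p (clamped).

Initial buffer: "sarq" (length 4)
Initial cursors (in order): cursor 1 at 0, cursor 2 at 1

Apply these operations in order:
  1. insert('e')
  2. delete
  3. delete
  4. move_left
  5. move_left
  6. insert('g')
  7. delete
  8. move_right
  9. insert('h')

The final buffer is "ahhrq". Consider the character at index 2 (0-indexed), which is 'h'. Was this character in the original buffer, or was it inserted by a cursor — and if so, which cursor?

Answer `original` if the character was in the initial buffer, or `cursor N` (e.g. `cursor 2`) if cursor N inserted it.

Answer: cursor 2

Derivation:
After op 1 (insert('e')): buffer="esearq" (len 6), cursors c1@1 c2@3, authorship 1.2...
After op 2 (delete): buffer="sarq" (len 4), cursors c1@0 c2@1, authorship ....
After op 3 (delete): buffer="arq" (len 3), cursors c1@0 c2@0, authorship ...
After op 4 (move_left): buffer="arq" (len 3), cursors c1@0 c2@0, authorship ...
After op 5 (move_left): buffer="arq" (len 3), cursors c1@0 c2@0, authorship ...
After op 6 (insert('g')): buffer="ggarq" (len 5), cursors c1@2 c2@2, authorship 12...
After op 7 (delete): buffer="arq" (len 3), cursors c1@0 c2@0, authorship ...
After op 8 (move_right): buffer="arq" (len 3), cursors c1@1 c2@1, authorship ...
After op 9 (insert('h')): buffer="ahhrq" (len 5), cursors c1@3 c2@3, authorship .12..
Authorship (.=original, N=cursor N): . 1 2 . .
Index 2: author = 2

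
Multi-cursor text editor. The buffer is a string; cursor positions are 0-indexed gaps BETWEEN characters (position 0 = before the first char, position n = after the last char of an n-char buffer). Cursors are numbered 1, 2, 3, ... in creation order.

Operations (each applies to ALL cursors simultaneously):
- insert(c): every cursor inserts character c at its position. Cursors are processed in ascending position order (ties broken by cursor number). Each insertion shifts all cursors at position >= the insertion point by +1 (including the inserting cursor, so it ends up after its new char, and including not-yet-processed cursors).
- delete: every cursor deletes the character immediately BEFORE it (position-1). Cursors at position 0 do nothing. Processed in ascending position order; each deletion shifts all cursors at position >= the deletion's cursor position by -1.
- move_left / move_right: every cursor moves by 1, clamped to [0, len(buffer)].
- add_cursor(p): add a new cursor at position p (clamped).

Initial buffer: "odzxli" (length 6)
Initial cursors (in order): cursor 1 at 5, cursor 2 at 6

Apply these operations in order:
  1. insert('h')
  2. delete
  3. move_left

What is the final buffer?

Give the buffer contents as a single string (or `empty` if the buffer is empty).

Answer: odzxli

Derivation:
After op 1 (insert('h')): buffer="odzxlhih" (len 8), cursors c1@6 c2@8, authorship .....1.2
After op 2 (delete): buffer="odzxli" (len 6), cursors c1@5 c2@6, authorship ......
After op 3 (move_left): buffer="odzxli" (len 6), cursors c1@4 c2@5, authorship ......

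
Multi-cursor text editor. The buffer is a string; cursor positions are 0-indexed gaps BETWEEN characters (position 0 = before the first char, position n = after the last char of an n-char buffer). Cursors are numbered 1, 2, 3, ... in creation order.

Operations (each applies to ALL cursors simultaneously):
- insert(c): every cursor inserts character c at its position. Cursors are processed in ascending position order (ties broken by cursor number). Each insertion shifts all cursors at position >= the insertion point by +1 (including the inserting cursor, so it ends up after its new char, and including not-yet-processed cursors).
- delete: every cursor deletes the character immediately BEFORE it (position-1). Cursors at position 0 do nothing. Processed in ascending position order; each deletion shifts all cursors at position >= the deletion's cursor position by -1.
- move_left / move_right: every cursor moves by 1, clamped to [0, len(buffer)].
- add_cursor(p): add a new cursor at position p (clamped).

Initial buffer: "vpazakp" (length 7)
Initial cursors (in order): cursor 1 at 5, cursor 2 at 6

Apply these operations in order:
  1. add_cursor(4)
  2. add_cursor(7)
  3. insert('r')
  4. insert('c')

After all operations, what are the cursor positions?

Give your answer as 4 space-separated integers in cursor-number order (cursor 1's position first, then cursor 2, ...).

After op 1 (add_cursor(4)): buffer="vpazakp" (len 7), cursors c3@4 c1@5 c2@6, authorship .......
After op 2 (add_cursor(7)): buffer="vpazakp" (len 7), cursors c3@4 c1@5 c2@6 c4@7, authorship .......
After op 3 (insert('r')): buffer="vpazrarkrpr" (len 11), cursors c3@5 c1@7 c2@9 c4@11, authorship ....3.1.2.4
After op 4 (insert('c')): buffer="vpazrcarckrcprc" (len 15), cursors c3@6 c1@9 c2@12 c4@15, authorship ....33.11.22.44

Answer: 9 12 6 15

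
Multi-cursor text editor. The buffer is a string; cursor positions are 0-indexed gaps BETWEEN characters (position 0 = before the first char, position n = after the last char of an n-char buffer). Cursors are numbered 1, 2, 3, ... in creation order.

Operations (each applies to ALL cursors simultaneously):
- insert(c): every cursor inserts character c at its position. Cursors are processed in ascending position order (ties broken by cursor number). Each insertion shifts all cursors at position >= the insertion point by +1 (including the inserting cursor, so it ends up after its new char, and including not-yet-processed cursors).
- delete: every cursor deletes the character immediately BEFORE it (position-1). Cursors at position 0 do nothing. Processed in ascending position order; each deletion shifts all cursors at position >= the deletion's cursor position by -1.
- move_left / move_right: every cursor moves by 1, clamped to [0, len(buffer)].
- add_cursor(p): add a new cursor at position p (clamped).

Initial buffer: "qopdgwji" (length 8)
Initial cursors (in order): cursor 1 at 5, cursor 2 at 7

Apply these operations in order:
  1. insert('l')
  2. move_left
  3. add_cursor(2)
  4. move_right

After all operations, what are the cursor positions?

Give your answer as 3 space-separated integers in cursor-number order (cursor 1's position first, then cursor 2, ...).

Answer: 6 9 3

Derivation:
After op 1 (insert('l')): buffer="qopdglwjli" (len 10), cursors c1@6 c2@9, authorship .....1..2.
After op 2 (move_left): buffer="qopdglwjli" (len 10), cursors c1@5 c2@8, authorship .....1..2.
After op 3 (add_cursor(2)): buffer="qopdglwjli" (len 10), cursors c3@2 c1@5 c2@8, authorship .....1..2.
After op 4 (move_right): buffer="qopdglwjli" (len 10), cursors c3@3 c1@6 c2@9, authorship .....1..2.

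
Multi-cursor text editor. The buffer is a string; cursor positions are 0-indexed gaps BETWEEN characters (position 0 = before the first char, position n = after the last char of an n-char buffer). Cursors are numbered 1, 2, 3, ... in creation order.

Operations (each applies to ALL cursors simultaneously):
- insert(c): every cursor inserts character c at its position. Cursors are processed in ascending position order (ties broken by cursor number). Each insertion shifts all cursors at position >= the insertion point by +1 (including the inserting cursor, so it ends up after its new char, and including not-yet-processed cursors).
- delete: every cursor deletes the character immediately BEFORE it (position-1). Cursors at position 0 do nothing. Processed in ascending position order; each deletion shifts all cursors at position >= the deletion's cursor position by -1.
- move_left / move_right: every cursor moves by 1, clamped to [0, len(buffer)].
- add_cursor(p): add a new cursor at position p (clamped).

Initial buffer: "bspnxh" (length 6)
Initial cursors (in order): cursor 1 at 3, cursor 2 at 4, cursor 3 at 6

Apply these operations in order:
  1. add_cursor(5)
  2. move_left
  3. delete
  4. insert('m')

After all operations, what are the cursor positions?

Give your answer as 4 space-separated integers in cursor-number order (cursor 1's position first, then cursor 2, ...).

After op 1 (add_cursor(5)): buffer="bspnxh" (len 6), cursors c1@3 c2@4 c4@5 c3@6, authorship ......
After op 2 (move_left): buffer="bspnxh" (len 6), cursors c1@2 c2@3 c4@4 c3@5, authorship ......
After op 3 (delete): buffer="bh" (len 2), cursors c1@1 c2@1 c3@1 c4@1, authorship ..
After op 4 (insert('m')): buffer="bmmmmh" (len 6), cursors c1@5 c2@5 c3@5 c4@5, authorship .1234.

Answer: 5 5 5 5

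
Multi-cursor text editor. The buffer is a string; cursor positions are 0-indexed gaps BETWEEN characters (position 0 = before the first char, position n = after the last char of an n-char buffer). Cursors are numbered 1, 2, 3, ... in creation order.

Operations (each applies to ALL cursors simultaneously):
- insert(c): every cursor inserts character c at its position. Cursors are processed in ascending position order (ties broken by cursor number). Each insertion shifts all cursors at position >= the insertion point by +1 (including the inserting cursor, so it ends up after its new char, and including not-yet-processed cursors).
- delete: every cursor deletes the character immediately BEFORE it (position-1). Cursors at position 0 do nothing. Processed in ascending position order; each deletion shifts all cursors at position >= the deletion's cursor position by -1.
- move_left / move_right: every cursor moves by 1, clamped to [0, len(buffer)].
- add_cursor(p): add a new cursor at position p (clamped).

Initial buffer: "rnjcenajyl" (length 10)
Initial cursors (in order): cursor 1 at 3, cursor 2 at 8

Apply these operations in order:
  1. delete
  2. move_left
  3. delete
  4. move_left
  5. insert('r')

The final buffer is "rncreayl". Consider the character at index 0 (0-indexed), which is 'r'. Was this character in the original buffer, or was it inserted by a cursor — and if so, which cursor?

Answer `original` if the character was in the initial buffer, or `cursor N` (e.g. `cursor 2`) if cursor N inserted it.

After op 1 (delete): buffer="rncenayl" (len 8), cursors c1@2 c2@6, authorship ........
After op 2 (move_left): buffer="rncenayl" (len 8), cursors c1@1 c2@5, authorship ........
After op 3 (delete): buffer="nceayl" (len 6), cursors c1@0 c2@3, authorship ......
After op 4 (move_left): buffer="nceayl" (len 6), cursors c1@0 c2@2, authorship ......
After op 5 (insert('r')): buffer="rncreayl" (len 8), cursors c1@1 c2@4, authorship 1..2....
Authorship (.=original, N=cursor N): 1 . . 2 . . . .
Index 0: author = 1

Answer: cursor 1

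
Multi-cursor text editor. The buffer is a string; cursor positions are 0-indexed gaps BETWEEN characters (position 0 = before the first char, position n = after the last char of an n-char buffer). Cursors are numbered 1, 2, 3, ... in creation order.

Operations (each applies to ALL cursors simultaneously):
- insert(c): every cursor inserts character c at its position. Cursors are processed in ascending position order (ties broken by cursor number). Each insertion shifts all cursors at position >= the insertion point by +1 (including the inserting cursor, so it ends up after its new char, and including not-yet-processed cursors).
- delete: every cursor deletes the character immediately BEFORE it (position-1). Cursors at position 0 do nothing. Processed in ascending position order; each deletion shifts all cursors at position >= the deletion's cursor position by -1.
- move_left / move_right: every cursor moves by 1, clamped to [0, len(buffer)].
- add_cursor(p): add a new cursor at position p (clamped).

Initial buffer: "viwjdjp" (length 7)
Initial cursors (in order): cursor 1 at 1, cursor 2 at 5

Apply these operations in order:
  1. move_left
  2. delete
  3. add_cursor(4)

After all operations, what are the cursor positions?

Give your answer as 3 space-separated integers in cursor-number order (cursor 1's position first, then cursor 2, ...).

Answer: 0 3 4

Derivation:
After op 1 (move_left): buffer="viwjdjp" (len 7), cursors c1@0 c2@4, authorship .......
After op 2 (delete): buffer="viwdjp" (len 6), cursors c1@0 c2@3, authorship ......
After op 3 (add_cursor(4)): buffer="viwdjp" (len 6), cursors c1@0 c2@3 c3@4, authorship ......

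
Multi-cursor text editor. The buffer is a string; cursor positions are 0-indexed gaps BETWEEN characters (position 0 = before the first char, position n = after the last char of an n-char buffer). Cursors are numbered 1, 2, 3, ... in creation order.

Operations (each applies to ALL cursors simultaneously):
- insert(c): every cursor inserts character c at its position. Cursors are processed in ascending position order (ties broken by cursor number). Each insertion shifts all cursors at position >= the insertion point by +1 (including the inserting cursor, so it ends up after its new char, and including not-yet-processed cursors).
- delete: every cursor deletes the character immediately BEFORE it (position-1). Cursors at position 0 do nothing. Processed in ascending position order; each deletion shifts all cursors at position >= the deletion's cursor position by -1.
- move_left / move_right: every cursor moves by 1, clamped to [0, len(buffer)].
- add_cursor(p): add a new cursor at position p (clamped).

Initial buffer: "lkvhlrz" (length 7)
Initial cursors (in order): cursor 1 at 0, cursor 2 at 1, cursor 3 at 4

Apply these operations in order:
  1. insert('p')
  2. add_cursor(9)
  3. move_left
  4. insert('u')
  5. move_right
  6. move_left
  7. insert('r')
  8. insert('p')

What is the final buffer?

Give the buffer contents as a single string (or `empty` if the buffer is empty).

Answer: urpplurppkvhurpplurprz

Derivation:
After op 1 (insert('p')): buffer="plpkvhplrz" (len 10), cursors c1@1 c2@3 c3@7, authorship 1.2...3...
After op 2 (add_cursor(9)): buffer="plpkvhplrz" (len 10), cursors c1@1 c2@3 c3@7 c4@9, authorship 1.2...3...
After op 3 (move_left): buffer="plpkvhplrz" (len 10), cursors c1@0 c2@2 c3@6 c4@8, authorship 1.2...3...
After op 4 (insert('u')): buffer="uplupkvhuplurz" (len 14), cursors c1@1 c2@4 c3@9 c4@12, authorship 11.22...33.4..
After op 5 (move_right): buffer="uplupkvhuplurz" (len 14), cursors c1@2 c2@5 c3@10 c4@13, authorship 11.22...33.4..
After op 6 (move_left): buffer="uplupkvhuplurz" (len 14), cursors c1@1 c2@4 c3@9 c4@12, authorship 11.22...33.4..
After op 7 (insert('r')): buffer="urplurpkvhurplurrz" (len 18), cursors c1@2 c2@6 c3@12 c4@16, authorship 111.222...333.44..
After op 8 (insert('p')): buffer="urpplurppkvhurpplurprz" (len 22), cursors c1@3 c2@8 c3@15 c4@20, authorship 1111.2222...3333.444..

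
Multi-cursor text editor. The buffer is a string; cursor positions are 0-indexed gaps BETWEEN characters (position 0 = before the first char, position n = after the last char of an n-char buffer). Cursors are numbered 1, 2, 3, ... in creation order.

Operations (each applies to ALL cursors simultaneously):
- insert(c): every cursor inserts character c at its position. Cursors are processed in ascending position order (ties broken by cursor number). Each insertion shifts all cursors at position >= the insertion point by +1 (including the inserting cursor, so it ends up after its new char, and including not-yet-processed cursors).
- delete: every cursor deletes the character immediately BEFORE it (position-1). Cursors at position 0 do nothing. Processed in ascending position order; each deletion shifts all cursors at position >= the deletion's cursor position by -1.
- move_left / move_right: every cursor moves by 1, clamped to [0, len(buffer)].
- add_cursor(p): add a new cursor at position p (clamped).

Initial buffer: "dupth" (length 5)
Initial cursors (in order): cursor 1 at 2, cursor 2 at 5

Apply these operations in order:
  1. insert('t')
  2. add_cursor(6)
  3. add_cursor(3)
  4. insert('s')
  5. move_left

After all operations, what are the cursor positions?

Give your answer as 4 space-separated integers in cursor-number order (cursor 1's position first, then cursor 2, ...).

After op 1 (insert('t')): buffer="dutptht" (len 7), cursors c1@3 c2@7, authorship ..1...2
After op 2 (add_cursor(6)): buffer="dutptht" (len 7), cursors c1@3 c3@6 c2@7, authorship ..1...2
After op 3 (add_cursor(3)): buffer="dutptht" (len 7), cursors c1@3 c4@3 c3@6 c2@7, authorship ..1...2
After op 4 (insert('s')): buffer="dutsspthsts" (len 11), cursors c1@5 c4@5 c3@9 c2@11, authorship ..114...322
After op 5 (move_left): buffer="dutsspthsts" (len 11), cursors c1@4 c4@4 c3@8 c2@10, authorship ..114...322

Answer: 4 10 8 4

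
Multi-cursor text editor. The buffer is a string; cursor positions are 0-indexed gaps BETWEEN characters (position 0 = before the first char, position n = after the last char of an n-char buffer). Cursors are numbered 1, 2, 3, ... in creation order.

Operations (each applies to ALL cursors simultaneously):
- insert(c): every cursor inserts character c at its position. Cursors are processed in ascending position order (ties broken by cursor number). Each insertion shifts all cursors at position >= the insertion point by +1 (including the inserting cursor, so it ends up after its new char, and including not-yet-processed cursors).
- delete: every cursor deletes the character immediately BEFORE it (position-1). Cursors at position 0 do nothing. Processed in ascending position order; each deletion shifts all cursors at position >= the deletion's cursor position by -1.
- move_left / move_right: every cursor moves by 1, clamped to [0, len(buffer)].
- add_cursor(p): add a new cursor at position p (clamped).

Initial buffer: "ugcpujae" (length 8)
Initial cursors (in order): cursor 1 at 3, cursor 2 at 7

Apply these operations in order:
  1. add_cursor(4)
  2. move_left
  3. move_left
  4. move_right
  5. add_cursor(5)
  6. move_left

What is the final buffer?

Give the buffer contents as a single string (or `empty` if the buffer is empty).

After op 1 (add_cursor(4)): buffer="ugcpujae" (len 8), cursors c1@3 c3@4 c2@7, authorship ........
After op 2 (move_left): buffer="ugcpujae" (len 8), cursors c1@2 c3@3 c2@6, authorship ........
After op 3 (move_left): buffer="ugcpujae" (len 8), cursors c1@1 c3@2 c2@5, authorship ........
After op 4 (move_right): buffer="ugcpujae" (len 8), cursors c1@2 c3@3 c2@6, authorship ........
After op 5 (add_cursor(5)): buffer="ugcpujae" (len 8), cursors c1@2 c3@3 c4@5 c2@6, authorship ........
After op 6 (move_left): buffer="ugcpujae" (len 8), cursors c1@1 c3@2 c4@4 c2@5, authorship ........

Answer: ugcpujae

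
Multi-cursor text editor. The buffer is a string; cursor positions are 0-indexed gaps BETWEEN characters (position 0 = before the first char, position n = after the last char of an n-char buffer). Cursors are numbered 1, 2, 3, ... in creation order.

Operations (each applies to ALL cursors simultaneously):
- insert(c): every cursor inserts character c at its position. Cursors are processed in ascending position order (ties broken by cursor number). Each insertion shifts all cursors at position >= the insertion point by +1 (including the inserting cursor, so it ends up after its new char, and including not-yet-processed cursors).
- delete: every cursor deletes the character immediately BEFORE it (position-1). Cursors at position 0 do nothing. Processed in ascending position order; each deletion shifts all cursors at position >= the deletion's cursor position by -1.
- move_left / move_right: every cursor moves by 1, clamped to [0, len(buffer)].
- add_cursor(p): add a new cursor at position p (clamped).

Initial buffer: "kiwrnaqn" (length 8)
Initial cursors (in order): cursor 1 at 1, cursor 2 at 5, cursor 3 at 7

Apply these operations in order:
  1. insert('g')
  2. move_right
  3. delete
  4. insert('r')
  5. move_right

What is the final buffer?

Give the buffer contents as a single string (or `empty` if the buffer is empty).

After op 1 (insert('g')): buffer="kgiwrngaqgn" (len 11), cursors c1@2 c2@7 c3@10, authorship .1....2..3.
After op 2 (move_right): buffer="kgiwrngaqgn" (len 11), cursors c1@3 c2@8 c3@11, authorship .1....2..3.
After op 3 (delete): buffer="kgwrngqg" (len 8), cursors c1@2 c2@6 c3@8, authorship .1...2.3
After op 4 (insert('r')): buffer="kgrwrngrqgr" (len 11), cursors c1@3 c2@8 c3@11, authorship .11...22.33
After op 5 (move_right): buffer="kgrwrngrqgr" (len 11), cursors c1@4 c2@9 c3@11, authorship .11...22.33

Answer: kgrwrngrqgr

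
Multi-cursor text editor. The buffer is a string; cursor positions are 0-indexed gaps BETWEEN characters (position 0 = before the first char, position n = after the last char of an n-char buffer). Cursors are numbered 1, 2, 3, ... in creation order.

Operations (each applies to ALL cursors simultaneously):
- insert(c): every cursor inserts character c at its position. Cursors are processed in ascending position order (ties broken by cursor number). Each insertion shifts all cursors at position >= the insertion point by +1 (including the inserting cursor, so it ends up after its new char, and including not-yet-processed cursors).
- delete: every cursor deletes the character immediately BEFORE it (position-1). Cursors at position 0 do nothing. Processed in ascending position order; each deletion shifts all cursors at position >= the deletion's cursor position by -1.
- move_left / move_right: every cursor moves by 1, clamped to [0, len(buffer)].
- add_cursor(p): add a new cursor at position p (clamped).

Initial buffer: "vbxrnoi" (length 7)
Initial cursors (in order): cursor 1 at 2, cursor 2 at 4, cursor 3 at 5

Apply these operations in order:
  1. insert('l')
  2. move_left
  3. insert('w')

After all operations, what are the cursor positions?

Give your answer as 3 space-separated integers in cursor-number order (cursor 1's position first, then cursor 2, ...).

Answer: 3 7 10

Derivation:
After op 1 (insert('l')): buffer="vblxrlnloi" (len 10), cursors c1@3 c2@6 c3@8, authorship ..1..2.3..
After op 2 (move_left): buffer="vblxrlnloi" (len 10), cursors c1@2 c2@5 c3@7, authorship ..1..2.3..
After op 3 (insert('w')): buffer="vbwlxrwlnwloi" (len 13), cursors c1@3 c2@7 c3@10, authorship ..11..22.33..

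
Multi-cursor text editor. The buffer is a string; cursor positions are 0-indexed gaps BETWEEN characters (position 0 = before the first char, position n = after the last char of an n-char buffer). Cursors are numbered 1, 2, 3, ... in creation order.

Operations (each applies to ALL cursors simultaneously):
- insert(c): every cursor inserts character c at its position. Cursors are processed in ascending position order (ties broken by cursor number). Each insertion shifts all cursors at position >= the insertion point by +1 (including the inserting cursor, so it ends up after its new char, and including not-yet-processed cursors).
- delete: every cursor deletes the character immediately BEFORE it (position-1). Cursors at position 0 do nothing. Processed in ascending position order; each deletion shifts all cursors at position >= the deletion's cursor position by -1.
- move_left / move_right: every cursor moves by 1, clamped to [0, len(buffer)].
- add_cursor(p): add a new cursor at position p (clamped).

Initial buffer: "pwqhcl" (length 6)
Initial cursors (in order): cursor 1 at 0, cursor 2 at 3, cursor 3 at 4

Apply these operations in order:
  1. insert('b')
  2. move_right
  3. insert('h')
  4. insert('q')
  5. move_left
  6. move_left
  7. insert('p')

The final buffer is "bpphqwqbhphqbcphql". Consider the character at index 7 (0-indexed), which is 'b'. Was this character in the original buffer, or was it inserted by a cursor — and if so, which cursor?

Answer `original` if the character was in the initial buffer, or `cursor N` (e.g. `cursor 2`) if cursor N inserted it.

Answer: cursor 2

Derivation:
After op 1 (insert('b')): buffer="bpwqbhbcl" (len 9), cursors c1@1 c2@5 c3@7, authorship 1...2.3..
After op 2 (move_right): buffer="bpwqbhbcl" (len 9), cursors c1@2 c2@6 c3@8, authorship 1...2.3..
After op 3 (insert('h')): buffer="bphwqbhhbchl" (len 12), cursors c1@3 c2@8 c3@11, authorship 1.1..2.23.3.
After op 4 (insert('q')): buffer="bphqwqbhhqbchql" (len 15), cursors c1@4 c2@10 c3@14, authorship 1.11..2.223.33.
After op 5 (move_left): buffer="bphqwqbhhqbchql" (len 15), cursors c1@3 c2@9 c3@13, authorship 1.11..2.223.33.
After op 6 (move_left): buffer="bphqwqbhhqbchql" (len 15), cursors c1@2 c2@8 c3@12, authorship 1.11..2.223.33.
After op 7 (insert('p')): buffer="bpphqwqbhphqbcphql" (len 18), cursors c1@3 c2@10 c3@15, authorship 1.111..2.2223.333.
Authorship (.=original, N=cursor N): 1 . 1 1 1 . . 2 . 2 2 2 3 . 3 3 3 .
Index 7: author = 2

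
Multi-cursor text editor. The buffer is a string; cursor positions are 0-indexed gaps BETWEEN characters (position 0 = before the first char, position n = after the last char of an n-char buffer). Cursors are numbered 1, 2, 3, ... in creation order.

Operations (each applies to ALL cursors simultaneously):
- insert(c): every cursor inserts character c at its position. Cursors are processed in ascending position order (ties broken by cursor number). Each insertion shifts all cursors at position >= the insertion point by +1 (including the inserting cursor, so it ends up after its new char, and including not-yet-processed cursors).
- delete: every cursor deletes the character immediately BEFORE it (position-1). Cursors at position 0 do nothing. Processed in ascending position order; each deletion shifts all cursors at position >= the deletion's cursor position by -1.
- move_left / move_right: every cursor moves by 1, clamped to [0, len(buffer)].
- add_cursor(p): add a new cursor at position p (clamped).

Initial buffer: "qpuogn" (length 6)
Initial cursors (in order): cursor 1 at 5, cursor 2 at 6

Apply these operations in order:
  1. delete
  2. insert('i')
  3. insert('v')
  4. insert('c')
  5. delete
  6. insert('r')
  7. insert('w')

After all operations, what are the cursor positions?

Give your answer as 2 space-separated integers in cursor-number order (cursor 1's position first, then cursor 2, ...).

Answer: 12 12

Derivation:
After op 1 (delete): buffer="qpuo" (len 4), cursors c1@4 c2@4, authorship ....
After op 2 (insert('i')): buffer="qpuoii" (len 6), cursors c1@6 c2@6, authorship ....12
After op 3 (insert('v')): buffer="qpuoiivv" (len 8), cursors c1@8 c2@8, authorship ....1212
After op 4 (insert('c')): buffer="qpuoiivvcc" (len 10), cursors c1@10 c2@10, authorship ....121212
After op 5 (delete): buffer="qpuoiivv" (len 8), cursors c1@8 c2@8, authorship ....1212
After op 6 (insert('r')): buffer="qpuoiivvrr" (len 10), cursors c1@10 c2@10, authorship ....121212
After op 7 (insert('w')): buffer="qpuoiivvrrww" (len 12), cursors c1@12 c2@12, authorship ....12121212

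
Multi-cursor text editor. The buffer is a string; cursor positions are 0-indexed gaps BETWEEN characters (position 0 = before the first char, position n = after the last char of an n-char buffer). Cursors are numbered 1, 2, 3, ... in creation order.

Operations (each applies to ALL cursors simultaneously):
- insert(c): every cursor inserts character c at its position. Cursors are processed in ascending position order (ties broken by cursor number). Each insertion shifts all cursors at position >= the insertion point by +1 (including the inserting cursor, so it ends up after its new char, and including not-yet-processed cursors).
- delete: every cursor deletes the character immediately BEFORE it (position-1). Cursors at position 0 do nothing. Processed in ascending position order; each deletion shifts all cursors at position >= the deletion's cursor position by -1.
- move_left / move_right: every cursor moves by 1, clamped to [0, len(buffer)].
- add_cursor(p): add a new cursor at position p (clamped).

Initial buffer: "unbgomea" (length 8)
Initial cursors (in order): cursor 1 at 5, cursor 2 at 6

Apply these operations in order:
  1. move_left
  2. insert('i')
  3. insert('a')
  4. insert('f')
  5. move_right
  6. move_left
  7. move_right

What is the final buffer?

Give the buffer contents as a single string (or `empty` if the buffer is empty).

Answer: unbgiafoiafmea

Derivation:
After op 1 (move_left): buffer="unbgomea" (len 8), cursors c1@4 c2@5, authorship ........
After op 2 (insert('i')): buffer="unbgioimea" (len 10), cursors c1@5 c2@7, authorship ....1.2...
After op 3 (insert('a')): buffer="unbgiaoiamea" (len 12), cursors c1@6 c2@9, authorship ....11.22...
After op 4 (insert('f')): buffer="unbgiafoiafmea" (len 14), cursors c1@7 c2@11, authorship ....111.222...
After op 5 (move_right): buffer="unbgiafoiafmea" (len 14), cursors c1@8 c2@12, authorship ....111.222...
After op 6 (move_left): buffer="unbgiafoiafmea" (len 14), cursors c1@7 c2@11, authorship ....111.222...
After op 7 (move_right): buffer="unbgiafoiafmea" (len 14), cursors c1@8 c2@12, authorship ....111.222...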